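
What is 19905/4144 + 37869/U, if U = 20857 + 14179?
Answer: 213580179/36297296 ≈ 5.8842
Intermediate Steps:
U = 35036
19905/4144 + 37869/U = 19905/4144 + 37869/35036 = 213580179/36297296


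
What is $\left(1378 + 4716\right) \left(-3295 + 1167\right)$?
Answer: $-12968032$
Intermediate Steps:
$\left(1378 + 4716\right) \left(-3295 + 1167\right) = 6094 \left(-2128\right) = -12968032$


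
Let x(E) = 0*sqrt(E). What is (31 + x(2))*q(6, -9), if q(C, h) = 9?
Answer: 279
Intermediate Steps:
x(E) = 0
(31 + x(2))*q(6, -9) = (31 + 0)*9 = 31*9 = 279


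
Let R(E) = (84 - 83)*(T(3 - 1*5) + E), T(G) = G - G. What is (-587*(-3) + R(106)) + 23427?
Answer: 25294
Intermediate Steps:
T(G) = 0
R(E) = E (R(E) = (84 - 83)*(0 + E) = 1*E = E)
(-587*(-3) + R(106)) + 23427 = (-587*(-3) + 106) + 23427 = (1761 + 106) + 23427 = 1867 + 23427 = 25294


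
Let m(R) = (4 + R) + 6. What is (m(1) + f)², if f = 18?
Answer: 841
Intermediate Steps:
m(R) = 10 + R
(m(1) + f)² = ((10 + 1) + 18)² = (11 + 18)² = 29² = 841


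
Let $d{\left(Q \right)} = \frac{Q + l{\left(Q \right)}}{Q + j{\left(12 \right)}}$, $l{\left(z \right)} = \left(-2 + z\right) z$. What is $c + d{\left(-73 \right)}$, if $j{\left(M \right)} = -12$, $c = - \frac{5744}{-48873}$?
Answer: $- \frac{263523706}{4154205} \approx -63.435$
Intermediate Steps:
$c = \frac{5744}{48873}$ ($c = \left(-5744\right) \left(- \frac{1}{48873}\right) = \frac{5744}{48873} \approx 0.11753$)
$l{\left(z \right)} = z \left(-2 + z\right)$
$d{\left(Q \right)} = \frac{Q + Q \left(-2 + Q\right)}{-12 + Q}$ ($d{\left(Q \right)} = \frac{Q + Q \left(-2 + Q\right)}{Q - 12} = \frac{Q + Q \left(-2 + Q\right)}{-12 + Q}$)
$c + d{\left(-73 \right)} = \frac{5744}{48873} - \frac{73 \left(-1 - 73\right)}{-12 - 73} = \frac{5744}{48873} - 73 \frac{1}{-85} \left(-74\right) = \frac{5744}{48873} - \left(- \frac{73}{85}\right) \left(-74\right) = \frac{5744}{48873} - \frac{5402}{85} = - \frac{263523706}{4154205}$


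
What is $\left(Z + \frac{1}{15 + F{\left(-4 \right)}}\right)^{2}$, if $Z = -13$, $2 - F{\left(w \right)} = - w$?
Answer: $\frac{28224}{169} \approx 167.01$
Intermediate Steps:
$F{\left(w \right)} = 2 + w$ ($F{\left(w \right)} = 2 - - w = 2 + w$)
$\left(Z + \frac{1}{15 + F{\left(-4 \right)}}\right)^{2} = \left(-13 + \frac{1}{15 + \left(2 - 4\right)}\right)^{2} = \left(-13 + \frac{1}{15 - 2}\right)^{2} = \left(-13 + \frac{1}{13}\right)^{2} = \left(- \frac{168}{13}\right)^{2} = \frac{28224}{169}$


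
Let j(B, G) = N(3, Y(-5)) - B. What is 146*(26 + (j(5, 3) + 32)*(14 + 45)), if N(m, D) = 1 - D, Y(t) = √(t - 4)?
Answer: 244988 - 25842*I ≈ 2.4499e+5 - 25842.0*I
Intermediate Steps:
Y(t) = √(-4 + t)
j(B, G) = 1 - B - 3*I (j(B, G) = (1 - √(-4 - 5)) - B = (1 - √(-9)) - B = (1 - 3*I) - B = 1 - B - 3*I)
146*(26 + (j(5, 3) + 32)*(14 + 45)) = 146*(26 + ((1 - 1*5 - 3*I) + 32)*(14 + 45)) = 146*(26 + ((1 - 5 - 3*I) + 32)*59) = 146*(26 + ((-4 - 3*I) + 32)*59) = 146*(26 + (28 - 3*I)*59) = 146*(26 + (1652 - 177*I)) = 146*(1678 - 177*I) = 244988 - 25842*I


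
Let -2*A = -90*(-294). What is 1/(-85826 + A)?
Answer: -1/99056 ≈ -1.0095e-5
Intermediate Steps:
A = -13230 (A = -(-45)*(-294) = -½*26460 = -13230)
1/(-85826 + A) = 1/(-85826 - 13230) = 1/(-99056) = -1/99056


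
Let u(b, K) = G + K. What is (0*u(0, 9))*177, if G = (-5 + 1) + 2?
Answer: 0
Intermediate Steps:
G = -2 (G = -4 + 2 = -2)
u(b, K) = -2 + K
(0*u(0, 9))*177 = (0*(-2 + 9))*177 = (0*7)*177 = 0*177 = 0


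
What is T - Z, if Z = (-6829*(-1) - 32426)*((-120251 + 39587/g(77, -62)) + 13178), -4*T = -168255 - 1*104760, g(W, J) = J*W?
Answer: -76744964321/28 ≈ -2.7409e+9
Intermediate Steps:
T = 273015/4 (T = -(-168255 - 1*104760)/4 = -(-168255 - 104760)/4 = -¼*(-273015) = 273015/4 ≈ 68254.)
Z = 38373437713/14 (Z = (-6829*(-1) - 32426)*((-120251 + 39587/((-62*77))) + 13178) = (6829 - 32426)*((-120251 + 39587/(-4774)) + 13178) = -25597*((-120251 + 39587*(-1/4774)) + 13178) = -25597*((-120251 - 1277/154) + 13178) = -25597*(-18519931/154 + 13178) = -25597*(-16490519/154) = 38373437713/14 ≈ 2.7410e+9)
T - Z = 273015/4 - 1*38373437713/14 = 273015/4 - 38373437713/14 = -76744964321/28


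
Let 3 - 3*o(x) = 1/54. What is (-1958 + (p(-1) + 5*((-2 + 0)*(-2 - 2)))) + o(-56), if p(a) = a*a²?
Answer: -310717/162 ≈ -1918.0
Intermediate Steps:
p(a) = a³
o(x) = 161/162 (o(x) = 1 - ⅓/54 = 1 - ⅓*1/54 = 1 - 1/162 = 161/162)
(-1958 + (p(-1) + 5*((-2 + 0)*(-2 - 2)))) + o(-56) = (-1958 + ((-1)³ + 5*((-2 + 0)*(-2 - 2)))) + 161/162 = (-1958 + (-1 + 5*(-2*(-4)))) + 161/162 = (-1958 + (-1 + 5*8)) + 161/162 = (-1958 + (-1 + 40)) + 161/162 = (-1958 + 39) + 161/162 = -1919 + 161/162 = -310717/162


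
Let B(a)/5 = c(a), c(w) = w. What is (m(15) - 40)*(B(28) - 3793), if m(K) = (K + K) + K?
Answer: -18265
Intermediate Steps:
B(a) = 5*a
m(K) = 3*K (m(K) = 2*K + K = 3*K)
(m(15) - 40)*(B(28) - 3793) = (3*15 - 40)*(5*28 - 3793) = (45 - 40)*(140 - 3793) = 5*(-3653) = -18265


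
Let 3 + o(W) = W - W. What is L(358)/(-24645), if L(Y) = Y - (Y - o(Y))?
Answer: 1/8215 ≈ 0.00012173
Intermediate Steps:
o(W) = -3 (o(W) = -3 + (W - W) = -3 + 0 = -3)
L(Y) = -3 (L(Y) = Y - (Y - 1*(-3)) = Y - (Y + 3) = Y - (3 + Y) = Y + (-3 - Y) = -3)
L(358)/(-24645) = -3/(-24645) = -3*(-1/24645) = 1/8215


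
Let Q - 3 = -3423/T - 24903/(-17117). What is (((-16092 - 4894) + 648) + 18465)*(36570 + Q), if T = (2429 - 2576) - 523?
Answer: -785739802537683/11468390 ≈ -6.8514e+7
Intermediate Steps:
T = -670 (T = -147 - 523 = -670)
Q = 109681671/11468390 (Q = 3 + (-3423/(-670) - 24903/(-17117)) = 3 + (-3423*(-1/670) - 24903*(-1/17117)) = 3 + (3423/670 + 24903/17117) = 3 + 75276501/11468390 = 109681671/11468390 ≈ 9.5638)
(((-16092 - 4894) + 648) + 18465)*(36570 + Q) = (((-16092 - 4894) + 648) + 18465)*(36570 + 109681671/11468390) = ((-20986 + 648) + 18465)*(419508703971/11468390) = (-20338 + 18465)*(419508703971/11468390) = -1873*419508703971/11468390 = -785739802537683/11468390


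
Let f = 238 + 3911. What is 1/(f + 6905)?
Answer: 1/11054 ≈ 9.0465e-5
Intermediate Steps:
f = 4149
1/(f + 6905) = 1/(4149 + 6905) = 1/11054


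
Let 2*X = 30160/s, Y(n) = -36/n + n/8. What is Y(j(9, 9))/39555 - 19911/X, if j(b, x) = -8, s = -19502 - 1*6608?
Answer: 2056370353933/59648940 ≈ 34475.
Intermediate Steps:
s = -26110 (s = -19502 - 6608 = -26110)
Y(n) = -36/n + n/8 (Y(n) = -36/n + n*(1/8) = -36/n + n/8)
X = -1508/2611 (X = (30160/(-26110))/2 = (30160*(-1/26110))/2 = (1/2)*(-3016/2611) = -1508/2611 ≈ -0.57756)
Y(j(9, 9))/39555 - 19911/X = (-36/(-8) + (1/8)*(-8))/39555 - 19911/(-1508/2611) = (-36*(-1/8) - 1)*(1/39555) - 19911*(-2611/1508) = (9/2 - 1)*(1/39555) + 51987621/1508 = (7/2)*(1/39555) + 51987621/1508 = 7/79110 + 51987621/1508 = 2056370353933/59648940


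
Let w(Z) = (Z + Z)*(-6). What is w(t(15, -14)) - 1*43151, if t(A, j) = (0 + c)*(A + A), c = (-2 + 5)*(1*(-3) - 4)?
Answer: -35591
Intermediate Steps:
c = -21 (c = 3*(-3 - 4) = 3*(-7) = -21)
t(A, j) = -42*A (t(A, j) = (0 - 21)*(A + A) = -42*A)
w(Z) = -12*Z (w(Z) = (2*Z)*(-6) = -12*Z)
w(t(15, -14)) - 1*43151 = -(-504)*15 - 1*43151 = -12*(-630) - 43151 = 7560 - 43151 = -35591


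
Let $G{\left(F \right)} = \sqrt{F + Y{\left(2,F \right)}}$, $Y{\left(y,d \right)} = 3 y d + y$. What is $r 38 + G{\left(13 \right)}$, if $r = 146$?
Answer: $5548 + \sqrt{93} \approx 5557.6$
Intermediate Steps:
$Y{\left(y,d \right)} = y + 3 d y$ ($Y{\left(y,d \right)} = 3 d y + y = y + 3 d y$)
$G{\left(F \right)} = \sqrt{2 + 7 F}$ ($G{\left(F \right)} = \sqrt{F + 2 \left(1 + 3 F\right)} = \sqrt{F + \left(2 + 6 F\right)} = \sqrt{2 + 7 F}$)
$r 38 + G{\left(13 \right)} = 146 \cdot 38 + \sqrt{2 + 7 \cdot 13} = 5548 + \sqrt{2 + 91} = 5548 + \sqrt{93}$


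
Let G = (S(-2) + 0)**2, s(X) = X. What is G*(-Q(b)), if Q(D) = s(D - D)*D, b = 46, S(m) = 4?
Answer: 0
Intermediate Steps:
Q(D) = 0 (Q(D) = (D - D)*D = 0*D = 0)
G = 16 (G = (4 + 0)**2 = 4**2 = 16)
G*(-Q(b)) = 16*(-1*0) = 16*0 = 0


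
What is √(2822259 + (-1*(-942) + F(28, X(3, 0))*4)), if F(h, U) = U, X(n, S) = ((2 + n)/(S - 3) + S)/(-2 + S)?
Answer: √25408839/3 ≈ 1680.2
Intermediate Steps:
X(n, S) = (S + (2 + n)/(-3 + S))/(-2 + S) (X(n, S) = ((2 + n)/(-3 + S) + S)/(-2 + S) = (S + (2 + n)/(-3 + S))/(-2 + S))
√(2822259 + (-1*(-942) + F(28, X(3, 0))*4)) = √(2822259 + (-1*(-942) + ((2 + 3 + 0² - 3*0)/(6 + 0² - 5*0))*4)) = √(2822259 + (942 + ((2 + 3 + 0 + 0)/(6 + 0 + 0))*4)) = √(2822259 + (942 + (5/6)*4)) = √(2822259 + (942 + ((⅙)*5)*4)) = √(2822259 + (942 + (⅚)*4)) = √(2822259 + (942 + 10/3)) = √(2822259 + 2836/3) = √(8469613/3) = √25408839/3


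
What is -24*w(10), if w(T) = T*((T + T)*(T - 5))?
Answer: -24000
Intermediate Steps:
w(T) = 2*T²*(-5 + T) (w(T) = T*((2*T)*(-5 + T)) = T*(2*T*(-5 + T)) = 2*T²*(-5 + T))
-24*w(10) = -48*10²*(-5 + 10) = -48*100*5 = -24*1000 = -24000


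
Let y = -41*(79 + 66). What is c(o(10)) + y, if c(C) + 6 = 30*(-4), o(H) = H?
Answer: -6071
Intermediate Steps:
c(C) = -126 (c(C) = -6 + 30*(-4) = -6 - 120 = -126)
y = -5945 (y = -41*145 = -5945)
c(o(10)) + y = -126 - 5945 = -6071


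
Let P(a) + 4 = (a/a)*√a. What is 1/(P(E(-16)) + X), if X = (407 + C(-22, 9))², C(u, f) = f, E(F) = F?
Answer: 43263/7486748680 - I/7486748680 ≈ 5.7786e-6 - 1.3357e-10*I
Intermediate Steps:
P(a) = -4 + √a (P(a) = -4 + (a/a)*√a = -4 + 1*√a = -4 + √a)
X = 173056 (X = (407 + 9)² = 416² = 173056)
1/(P(E(-16)) + X) = 1/((-4 + √(-16)) + 173056) = 1/((-4 + 4*I) + 173056) = 1/(173052 + 4*I) = (173052 - 4*I)/29946994720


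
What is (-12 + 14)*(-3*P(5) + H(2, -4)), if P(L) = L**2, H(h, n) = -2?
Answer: -154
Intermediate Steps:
(-12 + 14)*(-3*P(5) + H(2, -4)) = (-12 + 14)*(-3*5**2 - 2) = 2*(-3*25 - 2) = 2*(-75 - 2) = 2*(-77) = -154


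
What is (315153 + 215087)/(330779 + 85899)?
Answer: 265120/208339 ≈ 1.2725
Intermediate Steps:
(315153 + 215087)/(330779 + 85899) = 530240/416678 = 530240*(1/416678) = 265120/208339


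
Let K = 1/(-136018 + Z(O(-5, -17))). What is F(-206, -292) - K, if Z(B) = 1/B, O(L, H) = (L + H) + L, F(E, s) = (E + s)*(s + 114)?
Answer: 325543937655/3672487 ≈ 88644.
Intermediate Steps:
F(E, s) = (114 + s)*(E + s) (F(E, s) = (E + s)*(114 + s) = (114 + s)*(E + s))
O(L, H) = H + 2*L (O(L, H) = (H + L) + L = H + 2*L)
K = -27/3672487 (K = 1/(-136018 + 1/(-17 + 2*(-5))) = 1/(-136018 + 1/(-17 - 10)) = 1/(-136018 + 1/(-27)) = 1/(-136018 - 1/27) = 1/(-3672487/27) = -27/3672487 ≈ -7.3520e-6)
F(-206, -292) - K = ((-292)² + 114*(-206) + 114*(-292) - 206*(-292)) - 1*(-27/3672487) = (85264 - 23484 - 33288 + 60152) + 27/3672487 = 88644 + 27/3672487 = 325543937655/3672487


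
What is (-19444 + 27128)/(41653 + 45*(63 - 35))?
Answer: 7684/42913 ≈ 0.17906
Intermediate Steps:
(-19444 + 27128)/(41653 + 45*(63 - 35)) = 7684/(41653 + 45*28) = 7684/(41653 + 1260) = 7684/42913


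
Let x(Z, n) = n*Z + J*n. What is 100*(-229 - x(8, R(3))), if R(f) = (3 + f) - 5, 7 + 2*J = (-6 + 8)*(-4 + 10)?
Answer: -23950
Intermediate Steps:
J = 5/2 (J = -7/2 + ((-6 + 8)*(-4 + 10))/2 = -7/2 + (2*6)/2 = -7/2 + (½)*12 = -7/2 + 6 = 5/2 ≈ 2.5000)
R(f) = -2 + f
x(Z, n) = 5*n/2 + Z*n (x(Z, n) = n*Z + 5*n/2 = Z*n + 5*n/2 = 5*n/2 + Z*n)
100*(-229 - x(8, R(3))) = 100*(-229 - (-2 + 3)*(5 + 2*8)/2) = 100*(-229 - (5 + 16)/2) = 100*(-229 - 21/2) = 100*(-479/2) = -23950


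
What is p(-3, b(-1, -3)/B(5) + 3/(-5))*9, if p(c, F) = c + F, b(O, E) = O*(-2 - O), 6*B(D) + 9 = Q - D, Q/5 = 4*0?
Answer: -1269/35 ≈ -36.257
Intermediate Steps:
Q = 0 (Q = 5*(4*0) = 5*0 = 0)
B(D) = -3/2 - D/6 (B(D) = -3/2 + (0 - D)/6 = -3/2 + (-D)/6 = -3/2 - D/6)
p(c, F) = F + c
p(-3, b(-1, -3)/B(5) + 3/(-5))*9 = (((-1*(-1)*(2 - 1))/(-3/2 - ⅙*5) + 3/(-5)) - 3)*9 = (((-1*(-1)*1)/(-3/2 - ⅚) + 3*(-⅕)) - 3)*9 = ((1/(-7/3) - ⅗) - 3)*9 = ((1*(-3/7) - ⅗) - 3)*9 = ((-3/7 - ⅗) - 3)*9 = (-36/35 - 3)*9 = -141/35*9 = -1269/35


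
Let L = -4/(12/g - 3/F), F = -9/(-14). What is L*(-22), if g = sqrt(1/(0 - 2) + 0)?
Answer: -924/697 + 2376*I*sqrt(2)/697 ≈ -1.3257 + 4.8209*I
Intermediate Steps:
F = 9/14 (F = -9*(-1/14) = 9/14 ≈ 0.64286)
g = I*sqrt(2)/2 (g = sqrt(1/(-2) + 0) = sqrt(-1/2 + 0) = sqrt(-1/2) = I*sqrt(2)/2 ≈ 0.70711*I)
L = -4/(-14/3 - 12*I*sqrt(2)) (L = -4/(12/((I*sqrt(2)/2)) - 3/9/14) = -4/(12*(-I*sqrt(2)) - 3*14/9) = -4/(-12*I*sqrt(2) - 14/3) = -4/(-14/3 - 12*I*sqrt(2)) ≈ 0.060258 - 0.21913*I)
L*(-22) = (6*sqrt(2)/(7*sqrt(2) + 36*I))*(-22) = -132*sqrt(2)/(7*sqrt(2) + 36*I)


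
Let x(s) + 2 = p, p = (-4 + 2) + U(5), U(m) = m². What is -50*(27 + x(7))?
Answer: -2400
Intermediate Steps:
p = 23 (p = (-4 + 2) + 5² = -2 + 25 = 23)
x(s) = 21 (x(s) = -2 + 23 = 21)
-50*(27 + x(7)) = -50*(27 + 21) = -50*48 = -2400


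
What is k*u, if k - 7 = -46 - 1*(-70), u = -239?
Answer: -7409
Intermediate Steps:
k = 31 (k = 7 + (-46 - 1*(-70)) = 7 + (-46 + 70) = 7 + 24 = 31)
k*u = 31*(-239) = -7409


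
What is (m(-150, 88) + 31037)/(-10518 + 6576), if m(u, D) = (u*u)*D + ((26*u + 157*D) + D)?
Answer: -2021041/3942 ≈ -512.69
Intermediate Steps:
m(u, D) = 26*u + 158*D + D*u**2 (m(u, D) = u**2*D + (26*u + 158*D) = D*u**2 + (26*u + 158*D) = 26*u + 158*D + D*u**2)
(m(-150, 88) + 31037)/(-10518 + 6576) = ((26*(-150) + 158*88 + 88*(-150)**2) + 31037)/(-10518 + 6576) = ((-3900 + 13904 + 88*22500) + 31037)/(-3942) = ((-3900 + 13904 + 1980000) + 31037)*(-1/3942) = (1990004 + 31037)*(-1/3942) = 2021041*(-1/3942) = -2021041/3942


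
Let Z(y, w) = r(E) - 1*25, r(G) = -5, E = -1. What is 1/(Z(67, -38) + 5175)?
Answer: 1/5145 ≈ 0.00019436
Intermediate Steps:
Z(y, w) = -30 (Z(y, w) = -5 - 1*25 = -5 - 25 = -30)
1/(Z(67, -38) + 5175) = 1/(-30 + 5175) = 1/5145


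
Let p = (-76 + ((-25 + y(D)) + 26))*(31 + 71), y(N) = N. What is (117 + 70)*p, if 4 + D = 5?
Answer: -1411476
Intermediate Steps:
D = 1 (D = -4 + 5 = 1)
p = -7548 (p = (-76 + ((-25 + 1) + 26))*(31 + 71) = (-76 + (-24 + 26))*102 = (-76 + 2)*102 = -74*102 = -7548)
(117 + 70)*p = (117 + 70)*(-7548) = 187*(-7548) = -1411476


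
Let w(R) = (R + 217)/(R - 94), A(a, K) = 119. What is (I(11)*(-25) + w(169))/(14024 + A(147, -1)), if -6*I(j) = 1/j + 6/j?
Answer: 4289/7778650 ≈ 0.00055138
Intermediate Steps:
I(j) = -7/(6*j) (I(j) = -(1/j + 6/j)/6 = -7/(6*j))
w(R) = (217 + R)/(-94 + R)
(I(11)*(-25) + w(169))/(14024 + A(147, -1)) = (-7/6/11*(-25) + (217 + 169)/(-94 + 169))/(14024 + 119) = (-7/6*1/11*(-25) + 386/75)/14143 = (-7/66*(-25) + (1/75)*386)*(1/14143) = (175/66 + 386/75)*(1/14143) = (4289/550)*(1/14143) = 4289/7778650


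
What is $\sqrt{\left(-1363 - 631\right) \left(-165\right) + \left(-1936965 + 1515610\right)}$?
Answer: $i \sqrt{92345} \approx 303.88 i$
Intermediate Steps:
$\sqrt{\left(-1363 - 631\right) \left(-165\right) + \left(-1936965 + 1515610\right)} = \sqrt{\left(-1363 - 631\right) \left(-165\right) - 421355} = \sqrt{\left(-1994\right) \left(-165\right) - 421355} = \sqrt{329010 - 421355} = \sqrt{-92345} = i \sqrt{92345}$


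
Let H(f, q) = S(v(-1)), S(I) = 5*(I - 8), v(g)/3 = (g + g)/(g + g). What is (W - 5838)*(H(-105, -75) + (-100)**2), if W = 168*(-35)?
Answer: -116887050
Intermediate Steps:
v(g) = 3 (v(g) = 3*((g + g)/(g + g)) = 3*((2*g)/((2*g))) = 3*((2*g)*(1/(2*g))) = 3*1 = 3)
S(I) = -40 + 5*I (S(I) = 5*(-8 + I) = -40 + 5*I)
H(f, q) = -25 (H(f, q) = -40 + 5*3 = -40 + 15 = -25)
W = -5880
(W - 5838)*(H(-105, -75) + (-100)**2) = (-5880 - 5838)*(-25 + (-100)**2) = -11718*(-25 + 10000) = -11718*9975 = -116887050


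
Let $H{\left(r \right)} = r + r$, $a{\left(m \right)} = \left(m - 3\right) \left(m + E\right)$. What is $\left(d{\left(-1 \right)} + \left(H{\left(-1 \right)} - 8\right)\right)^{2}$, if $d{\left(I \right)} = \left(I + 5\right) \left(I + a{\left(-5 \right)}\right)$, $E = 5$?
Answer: $196$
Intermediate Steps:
$a{\left(m \right)} = \left(-3 + m\right) \left(5 + m\right)$ ($a{\left(m \right)} = \left(m - 3\right) \left(m + 5\right) = \left(-3 + m\right) \left(5 + m\right)$)
$d{\left(I \right)} = I \left(5 + I\right)$ ($d{\left(I \right)} = \left(I + 5\right) \left(I + \left(-15 + \left(-5\right)^{2} + 2 \left(-5\right)\right)\right) = \left(5 + I\right) \left(I - 0\right) = \left(5 + I\right) \left(I + 0\right) = \left(5 + I\right) I = I \left(5 + I\right)$)
$H{\left(r \right)} = 2 r$
$\left(d{\left(-1 \right)} + \left(H{\left(-1 \right)} - 8\right)\right)^{2} = \left(- (5 - 1) + \left(2 \left(-1\right) - 8\right)\right)^{2} = \left(\left(-1\right) 4 - 10\right)^{2} = \left(-4 - 10\right)^{2} = \left(-14\right)^{2} = 196$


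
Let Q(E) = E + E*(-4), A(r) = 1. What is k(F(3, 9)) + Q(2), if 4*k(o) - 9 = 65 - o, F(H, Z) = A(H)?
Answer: 49/4 ≈ 12.250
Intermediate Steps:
F(H, Z) = 1
k(o) = 37/2 - o/4 (k(o) = 9/4 + (65 - o)/4 = 9/4 + (65/4 - o/4) = 37/2 - o/4)
Q(E) = -3*E (Q(E) = E - 4*E = -3*E)
k(F(3, 9)) + Q(2) = (37/2 - ¼*1) - 3*2 = (37/2 - ¼) - 6 = 73/4 - 6 = 49/4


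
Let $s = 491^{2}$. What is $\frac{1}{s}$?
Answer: $\frac{1}{241081} \approx 4.148 \cdot 10^{-6}$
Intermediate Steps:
$s = 241081$
$\frac{1}{s} = \frac{1}{241081}$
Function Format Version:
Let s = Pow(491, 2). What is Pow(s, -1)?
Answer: Rational(1, 241081) ≈ 4.1480e-6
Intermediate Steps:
s = 241081
Pow(s, -1) = Pow(241081, -1) = Rational(1, 241081)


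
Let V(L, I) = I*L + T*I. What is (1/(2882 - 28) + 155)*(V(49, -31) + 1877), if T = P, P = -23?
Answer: 473779341/2854 ≈ 1.6601e+5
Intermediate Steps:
T = -23
V(L, I) = -23*I + I*L (V(L, I) = I*L - 23*I = -23*I + I*L)
(1/(2882 - 28) + 155)*(V(49, -31) + 1877) = (1/(2882 - 28) + 155)*(-31*(-23 + 49) + 1877) = (1/2854 + 155)*(-31*26 + 1877) = (1/2854 + 155)*(-806 + 1877) = (442371/2854)*1071 = 473779341/2854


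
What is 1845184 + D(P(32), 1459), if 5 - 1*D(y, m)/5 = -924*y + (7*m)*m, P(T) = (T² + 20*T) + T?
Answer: -64823106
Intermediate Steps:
P(T) = T² + 21*T
D(y, m) = 25 - 35*m² + 4620*y (D(y, m) = 25 - 5*(-924*y + (7*m)*m) = 25 - 5*(-924*y + 7*m²) = 25 + (-35*m² + 4620*y) = 25 - 35*m² + 4620*y)
1845184 + D(P(32), 1459) = 1845184 + (25 - 35*1459² + 4620*(32*(21 + 32))) = 1845184 + (25 - 35*2128681 + 4620*(32*53)) = 1845184 + (25 - 74503835 + 4620*1696) = 1845184 + (25 - 74503835 + 7835520) = 1845184 - 66668290 = -64823106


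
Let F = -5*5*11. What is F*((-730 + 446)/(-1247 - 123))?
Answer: -7810/137 ≈ -57.007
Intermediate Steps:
F = -275 (F = -25*11 = -275)
F*((-730 + 446)/(-1247 - 123)) = -275*(-730 + 446)/(-1247 - 123) = -(-78100)/(-1370) = -(-78100)*(-1)/1370 = -275*142/685 = -7810/137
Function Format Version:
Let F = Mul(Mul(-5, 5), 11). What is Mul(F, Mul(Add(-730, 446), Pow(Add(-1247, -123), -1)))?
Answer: Rational(-7810, 137) ≈ -57.007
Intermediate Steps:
F = -275 (F = Mul(-25, 11) = -275)
Mul(F, Mul(Add(-730, 446), Pow(Add(-1247, -123), -1))) = Mul(-275, Mul(Add(-730, 446), Pow(Add(-1247, -123), -1))) = Mul(-275, Mul(-284, Pow(-1370, -1))) = Mul(-275, Mul(-284, Rational(-1, 1370))) = Mul(-275, Rational(142, 685)) = Rational(-7810, 137)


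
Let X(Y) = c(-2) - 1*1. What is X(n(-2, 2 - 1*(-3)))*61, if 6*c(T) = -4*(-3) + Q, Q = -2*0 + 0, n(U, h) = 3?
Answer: 61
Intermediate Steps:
Q = 0 (Q = 0 + 0 = 0)
c(T) = 2 (c(T) = (-4*(-3) + 0)/6 = (12 + 0)/6 = (⅙)*12 = 2)
X(Y) = 1 (X(Y) = 2 - 1*1 = 2 - 1 = 1)
X(n(-2, 2 - 1*(-3)))*61 = 1*61 = 61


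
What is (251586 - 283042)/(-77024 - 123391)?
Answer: 31456/200415 ≈ 0.15695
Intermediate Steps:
(251586 - 283042)/(-77024 - 123391) = -31456/(-200415) = -31456*(-1/200415) = 31456/200415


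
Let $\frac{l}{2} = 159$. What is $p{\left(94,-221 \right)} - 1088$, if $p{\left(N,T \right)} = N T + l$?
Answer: $-21544$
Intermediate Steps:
$l = 318$ ($l = 2 \cdot 159 = 318$)
$p{\left(N,T \right)} = 318 + N T$ ($p{\left(N,T \right)} = N T + 318 = 318 + N T$)
$p{\left(94,-221 \right)} - 1088 = \left(318 + 94 \left(-221\right)\right) - 1088 = \left(318 - 20774\right) - 1088 = -20456 - 1088 = -21544$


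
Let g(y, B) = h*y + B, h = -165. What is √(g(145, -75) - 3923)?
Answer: I*√27923 ≈ 167.1*I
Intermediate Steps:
g(y, B) = B - 165*y (g(y, B) = -165*y + B = B - 165*y)
√(g(145, -75) - 3923) = √((-75 - 165*145) - 3923) = √((-75 - 23925) - 3923) = √(-24000 - 3923) = √(-27923) = I*√27923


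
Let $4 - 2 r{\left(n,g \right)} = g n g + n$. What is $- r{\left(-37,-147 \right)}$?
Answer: $-399787$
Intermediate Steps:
$r{\left(n,g \right)} = 2 - \frac{n}{2} - \frac{n g^{2}}{2}$ ($r{\left(n,g \right)} = 2 - \frac{g n g + n}{2} = 2 - \frac{n g^{2} + n}{2} = 2 - \frac{n + n g^{2}}{2} = 2 - \left(\frac{n}{2} + \frac{n g^{2}}{2}\right) = 2 - \frac{n}{2} - \frac{n g^{2}}{2}$)
$- r{\left(-37,-147 \right)} = - (2 - - \frac{37}{2} - - \frac{37 \left(-147\right)^{2}}{2}) = - (2 + \frac{37}{2} - \left(- \frac{37}{2}\right) 21609) = - (2 + \frac{37}{2} + \frac{799533}{2}) = \left(-1\right) 399787 = -399787$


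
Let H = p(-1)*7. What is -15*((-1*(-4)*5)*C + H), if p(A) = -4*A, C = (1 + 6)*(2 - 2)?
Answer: -420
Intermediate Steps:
C = 0 (C = 7*0 = 0)
H = 28 (H = -4*(-1)*7 = 4*7 = 28)
-15*((-1*(-4)*5)*C + H) = -15*((-1*(-4)*5)*0 + 28) = -15*((4*5)*0 + 28) = -15*(20*0 + 28) = -15*(0 + 28) = -15*28 = -420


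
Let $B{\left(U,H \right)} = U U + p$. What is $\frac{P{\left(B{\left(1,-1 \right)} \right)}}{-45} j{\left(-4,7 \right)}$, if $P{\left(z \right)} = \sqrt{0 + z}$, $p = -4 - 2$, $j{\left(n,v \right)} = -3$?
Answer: $\frac{i \sqrt{5}}{15} \approx 0.14907 i$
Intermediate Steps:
$p = -6$
$B{\left(U,H \right)} = -6 + U^{2}$ ($B{\left(U,H \right)} = U U - 6 = U^{2} - 6 = -6 + U^{2}$)
$P{\left(z \right)} = \sqrt{z}$
$\frac{P{\left(B{\left(1,-1 \right)} \right)}}{-45} j{\left(-4,7 \right)} = \frac{\sqrt{-6 + 1^{2}}}{-45} \left(-3\right) = \sqrt{-6 + 1} \left(- \frac{1}{45}\right) \left(-3\right) = \sqrt{-5} \left(- \frac{1}{45}\right) \left(-3\right) = i \sqrt{5} \left(- \frac{1}{45}\right) \left(-3\right) = - \frac{i \sqrt{5}}{45} \left(-3\right) = \frac{i \sqrt{5}}{15}$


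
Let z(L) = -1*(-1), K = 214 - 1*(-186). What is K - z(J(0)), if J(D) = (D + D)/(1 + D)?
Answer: 399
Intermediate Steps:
K = 400 (K = 214 + 186 = 400)
J(D) = 2*D/(1 + D) (J(D) = (2*D)/(1 + D) = 2*D/(1 + D))
z(L) = 1
K - z(J(0)) = 400 - 1*1 = 400 - 1 = 399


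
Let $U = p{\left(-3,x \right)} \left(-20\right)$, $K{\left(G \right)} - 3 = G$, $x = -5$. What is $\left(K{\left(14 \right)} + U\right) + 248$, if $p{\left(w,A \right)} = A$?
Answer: $365$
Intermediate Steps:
$K{\left(G \right)} = 3 + G$
$U = 100$ ($U = \left(-5\right) \left(-20\right) = 100$)
$\left(K{\left(14 \right)} + U\right) + 248 = \left(\left(3 + 14\right) + 100\right) + 248 = \left(17 + 100\right) + 248 = 117 + 248 = 365$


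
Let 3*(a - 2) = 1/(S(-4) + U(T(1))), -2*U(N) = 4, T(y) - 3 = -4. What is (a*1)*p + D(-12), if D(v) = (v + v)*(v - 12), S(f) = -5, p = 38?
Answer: 13654/21 ≈ 650.19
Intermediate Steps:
T(y) = -1 (T(y) = 3 - 4 = -1)
U(N) = -2 (U(N) = -½*4 = -2)
D(v) = 2*v*(-12 + v) (D(v) = (2*v)*(-12 + v) = 2*v*(-12 + v))
a = 41/21 (a = 2 + 1/(3*(-5 - 2)) = 2 + (⅓)/(-7) = 2 + (⅓)*(-⅐) = 2 - 1/21 = 41/21 ≈ 1.9524)
(a*1)*p + D(-12) = ((41/21)*1)*38 + 2*(-12)*(-12 - 12) = (41/21)*38 + 2*(-12)*(-24) = 1558/21 + 576 = 13654/21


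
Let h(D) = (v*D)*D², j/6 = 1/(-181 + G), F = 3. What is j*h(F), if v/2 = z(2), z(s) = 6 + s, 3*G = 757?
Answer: 3888/107 ≈ 36.336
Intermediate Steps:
G = 757/3 (G = (⅓)*757 = 757/3 ≈ 252.33)
v = 16 (v = 2*(6 + 2) = 2*8 = 16)
j = 9/107 (j = 6/(-181 + 757/3) = 6/(214/3) = 6*(3/214) = 9/107 ≈ 0.084112)
h(D) = 16*D³ (h(D) = (16*D)*D² = 16*D³)
j*h(F) = 9*(16*3³)/107 = 9*(16*27)/107 = (9/107)*432 = 3888/107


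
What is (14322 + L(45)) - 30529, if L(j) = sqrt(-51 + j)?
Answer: -16207 + I*sqrt(6) ≈ -16207.0 + 2.4495*I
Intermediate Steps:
(14322 + L(45)) - 30529 = (14322 + sqrt(-51 + 45)) - 30529 = (14322 + sqrt(-6)) - 30529 = (14322 + I*sqrt(6)) - 30529 = -16207 + I*sqrt(6)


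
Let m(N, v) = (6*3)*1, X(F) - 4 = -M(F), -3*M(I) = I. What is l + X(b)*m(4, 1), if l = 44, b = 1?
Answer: 122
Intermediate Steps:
M(I) = -I/3
X(F) = 4 + F/3 (X(F) = 4 - (-1)*F/3 = 4 + F/3)
m(N, v) = 18 (m(N, v) = 18*1 = 18)
l + X(b)*m(4, 1) = 44 + (4 + (⅓)*1)*18 = 44 + (4 + ⅓)*18 = 44 + (13/3)*18 = 44 + 78 = 122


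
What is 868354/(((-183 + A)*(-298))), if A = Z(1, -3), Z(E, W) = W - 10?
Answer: 434177/29204 ≈ 14.867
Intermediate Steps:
Z(E, W) = -10 + W
A = -13 (A = -10 - 3 = -13)
868354/(((-183 + A)*(-298))) = 868354/(((-183 - 13)*(-298))) = 868354/((-196*(-298))) = 868354/58408 = 868354*(1/58408) = 434177/29204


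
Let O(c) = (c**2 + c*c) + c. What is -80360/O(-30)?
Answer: -8036/177 ≈ -45.401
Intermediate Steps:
O(c) = c + 2*c**2 (O(c) = (c**2 + c**2) + c = 2*c**2 + c = c + 2*c**2)
-80360/O(-30) = -80360*(-1/(30*(1 + 2*(-30)))) = -80360*(-1/(30*(1 - 60))) = -80360/((-30*(-59))) = -80360/1770 = -80360*1/1770 = -8036/177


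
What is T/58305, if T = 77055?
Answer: 5137/3887 ≈ 1.3216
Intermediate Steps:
T/58305 = 77055/58305 = 77055*(1/58305) = 5137/3887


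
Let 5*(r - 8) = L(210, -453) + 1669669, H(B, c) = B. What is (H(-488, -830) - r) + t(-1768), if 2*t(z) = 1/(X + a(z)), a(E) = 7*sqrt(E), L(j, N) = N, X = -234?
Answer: -18181365741/54380 - 7*I*sqrt(442)/141388 ≈ -3.3434e+5 - 0.0010409*I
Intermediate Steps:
r = 1669256/5 (r = 8 + (-453 + 1669669)/5 = 8 + (1/5)*1669216 = 8 + 1669216/5 = 1669256/5 ≈ 3.3385e+5)
t(z) = 1/(2*(-234 + 7*sqrt(z)))
(H(-488, -830) - r) + t(-1768) = (-488 - 1*1669256/5) + 1/(2*(-234 + 7*sqrt(-1768))) = (-488 - 1669256/5) + 1/(2*(-234 + 7*(2*I*sqrt(442)))) = -1671696/5 + 1/(2*(-234 + 14*I*sqrt(442)))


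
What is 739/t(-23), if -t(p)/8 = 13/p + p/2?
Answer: 16997/2220 ≈ 7.6563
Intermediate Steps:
t(p) = -104/p - 4*p (t(p) = -8*(13/p + p/2) = -8*(p/2 + 13/p) = -104/p - 4*p)
739/t(-23) = 739/(-104/(-23) - 4*(-23)) = 739/(-104*(-1/23) + 92) = 739/(104/23 + 92) = 739/(2220/23) = 739*(23/2220) = 16997/2220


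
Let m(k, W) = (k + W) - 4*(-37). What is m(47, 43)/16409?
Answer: 238/16409 ≈ 0.014504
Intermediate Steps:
m(k, W) = 148 + W + k (m(k, W) = (W + k) + 148 = 148 + W + k)
m(47, 43)/16409 = (148 + 43 + 47)/16409 = 238*(1/16409) = 238/16409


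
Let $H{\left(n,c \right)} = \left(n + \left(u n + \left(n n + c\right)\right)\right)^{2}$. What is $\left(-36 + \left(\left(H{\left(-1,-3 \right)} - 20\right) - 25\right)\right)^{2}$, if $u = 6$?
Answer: $0$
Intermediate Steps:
$H{\left(n,c \right)} = \left(c + n^{2} + 7 n\right)^{2}$ ($H{\left(n,c \right)} = \left(n + \left(6 n + \left(n n + c\right)\right)\right)^{2} = \left(n + \left(6 n + \left(n^{2} + c\right)\right)\right)^{2} = \left(n + \left(6 n + \left(c + n^{2}\right)\right)\right)^{2} = \left(n + \left(c + n^{2} + 6 n\right)\right)^{2} = \left(c + n^{2} + 7 n\right)^{2}$)
$\left(-36 + \left(\left(H{\left(-1,-3 \right)} - 20\right) - 25\right)\right)^{2} = \left(-36 - \left(45 - \left(-3 + \left(-1\right)^{2} + 7 \left(-1\right)\right)^{2}\right)\right)^{2} = \left(-36 - \left(45 - \left(-3 + 1 - 7\right)^{2}\right)\right)^{2} = \left(-36 - \left(45 - 81\right)\right)^{2} = \left(-36 + \left(\left(81 - 20\right) - 25\right)\right)^{2} = \left(-36 + \left(61 - 25\right)\right)^{2} = \left(-36 + 36\right)^{2} = 0^{2} = 0$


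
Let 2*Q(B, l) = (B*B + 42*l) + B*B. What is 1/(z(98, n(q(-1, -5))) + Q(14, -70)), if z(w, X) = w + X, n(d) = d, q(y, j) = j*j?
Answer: -1/1151 ≈ -0.00086881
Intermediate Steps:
q(y, j) = j²
Q(B, l) = B² + 21*l (Q(B, l) = ((B*B + 42*l) + B*B)/2 = ((B² + 42*l) + B²)/2 = (2*B² + 42*l)/2 = B² + 21*l)
z(w, X) = X + w
1/(z(98, n(q(-1, -5))) + Q(14, -70)) = 1/(((-5)² + 98) + (14² + 21*(-70))) = 1/((25 + 98) + (196 - 1470)) = 1/(123 - 1274) = 1/(-1151) = -1/1151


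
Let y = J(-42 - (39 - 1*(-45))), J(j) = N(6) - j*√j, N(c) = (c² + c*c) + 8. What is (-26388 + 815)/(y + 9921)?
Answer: -255755573/102020377 + 9666594*I*√14/102020377 ≈ -2.5069 + 0.35453*I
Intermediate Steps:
N(c) = 8 + 2*c² (N(c) = (c² + c²) + 8 = 2*c² + 8 = 8 + 2*c²)
J(j) = 80 - j^(3/2) (J(j) = (8 + 2*6²) - j*√j = (8 + 2*36) - j^(3/2) = (8 + 72) - j^(3/2) = 80 - j^(3/2))
y = 80 + 378*I*√14 (y = 80 - (-42 - (39 - 1*(-45)))^(3/2) = 80 - (-42 - (39 + 45))^(3/2) = 80 - (-42 - 1*84)^(3/2) = 80 - (-42 - 84)^(3/2) = 80 - (-126)^(3/2) = 80 - (-378)*I*√14 = 80 + 378*I*√14 ≈ 80.0 + 1414.3*I)
(-26388 + 815)/(y + 9921) = (-26388 + 815)/((80 + 378*I*√14) + 9921) = -25573/(10001 + 378*I*√14)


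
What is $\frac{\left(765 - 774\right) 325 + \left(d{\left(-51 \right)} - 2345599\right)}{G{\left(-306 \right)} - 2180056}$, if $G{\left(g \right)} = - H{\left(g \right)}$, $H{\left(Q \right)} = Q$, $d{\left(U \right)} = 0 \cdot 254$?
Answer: $\frac{1174262}{1089875} \approx 1.0774$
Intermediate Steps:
$d{\left(U \right)} = 0$
$G{\left(g \right)} = - g$
$\frac{\left(765 - 774\right) 325 + \left(d{\left(-51 \right)} - 2345599\right)}{G{\left(-306 \right)} - 2180056} = \frac{\left(765 - 774\right) 325 + \left(0 - 2345599\right)}{\left(-1\right) \left(-306\right) - 2180056} = \frac{\left(-9\right) 325 + \left(0 - 2345599\right)}{306 - 2180056} = \frac{-2925 - 2345599}{-2179750} = \left(-2348524\right) \left(- \frac{1}{2179750}\right) = \frac{1174262}{1089875}$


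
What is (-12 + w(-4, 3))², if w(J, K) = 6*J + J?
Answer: 1600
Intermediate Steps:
w(J, K) = 7*J
(-12 + w(-4, 3))² = (-12 + 7*(-4))² = (-12 - 28)² = (-40)² = 1600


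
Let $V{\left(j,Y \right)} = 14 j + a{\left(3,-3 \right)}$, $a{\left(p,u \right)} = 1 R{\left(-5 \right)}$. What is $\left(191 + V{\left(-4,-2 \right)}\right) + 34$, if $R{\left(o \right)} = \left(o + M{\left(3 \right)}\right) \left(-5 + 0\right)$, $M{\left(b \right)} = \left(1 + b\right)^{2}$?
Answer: $114$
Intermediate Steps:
$R{\left(o \right)} = -80 - 5 o$ ($R{\left(o \right)} = \left(o + \left(1 + 3\right)^{2}\right) \left(-5 + 0\right) = \left(o + 4^{2}\right) \left(-5\right) = \left(o + 16\right) \left(-5\right) = \left(16 + o\right) \left(-5\right) = -80 - 5 o$)
$a{\left(p,u \right)} = -55$ ($a{\left(p,u \right)} = 1 \left(-80 - -25\right) = 1 \left(-80 + 25\right) = 1 \left(-55\right) = -55$)
$V{\left(j,Y \right)} = -55 + 14 j$ ($V{\left(j,Y \right)} = 14 j - 55 = -55 + 14 j$)
$\left(191 + V{\left(-4,-2 \right)}\right) + 34 = \left(191 + \left(-55 + 14 \left(-4\right)\right)\right) + 34 = \left(191 - 111\right) + 34 = 80 + 34 = 114$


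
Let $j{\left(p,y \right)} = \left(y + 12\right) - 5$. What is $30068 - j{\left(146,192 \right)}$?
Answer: $29869$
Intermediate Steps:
$j{\left(p,y \right)} = 7 + y$ ($j{\left(p,y \right)} = \left(12 + y\right) - 5 = 7 + y$)
$30068 - j{\left(146,192 \right)} = 30068 - \left(7 + 192\right) = 30068 - 199 = 29869$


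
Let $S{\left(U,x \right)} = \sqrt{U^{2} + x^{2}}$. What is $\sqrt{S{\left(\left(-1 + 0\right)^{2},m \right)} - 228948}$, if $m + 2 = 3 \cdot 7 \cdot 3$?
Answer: $\sqrt{-228948 + \sqrt{3722}} \approx 478.42 i$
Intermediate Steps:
$m = 61$ ($m = -2 + 3 \cdot 7 \cdot 3 = -2 + 21 \cdot 3 = -2 + 63 = 61$)
$\sqrt{S{\left(\left(-1 + 0\right)^{2},m \right)} - 228948} = \sqrt{\sqrt{\left(\left(-1 + 0\right)^{2}\right)^{2} + 61^{2}} - 228948} = \sqrt{\sqrt{\left(\left(-1\right)^{2}\right)^{2} + 3721} - 228948} = \sqrt{\sqrt{1^{2} + 3721} - 228948} = \sqrt{\sqrt{1 + 3721} - 228948} = \sqrt{\sqrt{3722} - 228948} = \sqrt{-228948 + \sqrt{3722}}$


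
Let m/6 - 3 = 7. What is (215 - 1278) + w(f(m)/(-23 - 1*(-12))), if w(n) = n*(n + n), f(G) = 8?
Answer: -128495/121 ≈ -1061.9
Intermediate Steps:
m = 60 (m = 18 + 6*7 = 18 + 42 = 60)
w(n) = 2*n**2 (w(n) = n*(2*n) = 2*n**2)
(215 - 1278) + w(f(m)/(-23 - 1*(-12))) = (215 - 1278) + 2*(8/(-23 - 1*(-12)))**2 = -1063 + 2*(8/(-23 + 12))**2 = -1063 + 2*(8/(-11))**2 = -1063 + 2*(8*(-1/11))**2 = -1063 + 2*(-8/11)**2 = -1063 + 2*(64/121) = -1063 + 128/121 = -128495/121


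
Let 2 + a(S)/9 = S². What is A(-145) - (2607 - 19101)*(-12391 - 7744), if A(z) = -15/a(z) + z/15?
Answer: -6981879147094/21023 ≈ -3.3211e+8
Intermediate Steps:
a(S) = -18 + 9*S²
A(z) = -15/(-18 + 9*z²) + z/15
A(-145) - (2607 - 19101)*(-12391 - 7744) = (-25 - 145*(-2 + (-145)²))/(15*(-2 + (-145)²)) - (2607 - 19101)*(-12391 - 7744) = (-25 - 145*(-2 + 21025))/(15*(-2 + 21025)) - (-16494)*(-20135) = (1/15)*(-25 - 145*21023)/21023 - 1*332106690 = (1/15)*(1/21023)*(-25 - 3048335) - 332106690 = (1/15)*(1/21023)*(-3048360) - 332106690 = -203224/21023 - 332106690 = -6981879147094/21023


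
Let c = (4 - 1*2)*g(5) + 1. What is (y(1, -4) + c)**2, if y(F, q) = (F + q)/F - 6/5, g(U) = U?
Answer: 1156/25 ≈ 46.240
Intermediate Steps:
y(F, q) = -6/5 + (F + q)/F (y(F, q) = (F + q)/F - 6*1/5 = (F + q)/F - 6/5 = -6/5 + (F + q)/F)
c = 11 (c = (4 - 1*2)*5 + 1 = (4 - 2)*5 + 1 = 2*5 + 1 = 10 + 1 = 11)
(y(1, -4) + c)**2 = ((-4 - 1/5*1)/1 + 11)**2 = (1*(-4 - 1/5) + 11)**2 = (1*(-21/5) + 11)**2 = (-21/5 + 11)**2 = (34/5)**2 = 1156/25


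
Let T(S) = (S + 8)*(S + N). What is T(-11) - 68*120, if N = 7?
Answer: -8148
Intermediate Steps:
T(S) = (7 + S)*(8 + S) (T(S) = (S + 8)*(S + 7) = (8 + S)*(7 + S) = (7 + S)*(8 + S))
T(-11) - 68*120 = (56 + (-11)**2 + 15*(-11)) - 68*120 = (56 + 121 - 165) - 8160 = 12 - 8160 = -8148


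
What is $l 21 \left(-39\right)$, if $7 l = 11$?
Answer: $-1287$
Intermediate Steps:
$l = \frac{11}{7}$ ($l = \frac{1}{7} \cdot 11 = \frac{11}{7} \approx 1.5714$)
$l 21 \left(-39\right) = \frac{11}{7} \cdot 21 \left(-39\right) = 33 \left(-39\right) = -1287$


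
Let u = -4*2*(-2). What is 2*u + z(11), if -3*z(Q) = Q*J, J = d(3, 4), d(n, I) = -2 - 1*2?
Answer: 140/3 ≈ 46.667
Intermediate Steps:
d(n, I) = -4 (d(n, I) = -2 - 2 = -4)
J = -4
u = 16 (u = -8*(-2) = 16)
z(Q) = 4*Q/3 (z(Q) = -Q*(-4)/3 = -(-4)*Q/3 = 4*Q/3)
2*u + z(11) = 2*16 + (4/3)*11 = 32 + 44/3 = 140/3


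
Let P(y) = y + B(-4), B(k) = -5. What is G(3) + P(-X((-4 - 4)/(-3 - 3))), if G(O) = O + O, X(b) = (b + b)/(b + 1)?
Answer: -⅐ ≈ -0.14286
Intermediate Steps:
X(b) = 2*b/(1 + b) (X(b) = (2*b)/(1 + b) = 2*b/(1 + b))
G(O) = 2*O
P(y) = -5 + y (P(y) = y - 5 = -5 + y)
G(3) + P(-X((-4 - 4)/(-3 - 3))) = 2*3 + (-5 - 2*(-4 - 4)/(-3 - 3)/(1 + (-4 - 4)/(-3 - 3))) = 6 + (-5 - 2*(-8/(-6))/(1 - 8/(-6))) = 6 + (-5 - 2*(-8*(-⅙))/(1 - 8*(-⅙))) = 6 + (-5 - 2*4/(3*(1 + 4/3))) = 6 + (-5 - 2*4/(3*7/3)) = 6 + (-5 - 2*4*3/(3*7)) = 6 + (-5 - 1*8/7) = 6 + (-5 - 8/7) = 6 - 43/7 = -⅐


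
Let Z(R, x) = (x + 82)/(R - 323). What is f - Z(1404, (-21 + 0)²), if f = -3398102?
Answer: -3673348785/1081 ≈ -3.3981e+6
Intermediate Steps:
Z(R, x) = (82 + x)/(-323 + R)
f - Z(1404, (-21 + 0)²) = -3398102 - (82 + (-21 + 0)²)/(-323 + 1404) = -3398102 - (82 + (-21)²)/1081 = -3398102 - (82 + 441)/1081 = -3398102 - 523/1081 = -3673348785/1081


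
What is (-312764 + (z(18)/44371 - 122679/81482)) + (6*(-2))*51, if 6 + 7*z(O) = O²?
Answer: -7930978178167591/25308064754 ≈ -3.1338e+5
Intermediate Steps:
z(O) = -6/7 + O²/7
(-312764 + (z(18)/44371 - 122679/81482)) + (6*(-2))*51 = (-312764 + ((-6/7 + (⅐)*18²)/44371 - 122679/81482)) + (6*(-2))*51 = (-312764 + ((-6/7 + (⅐)*324)*(1/44371) - 122679*1/81482)) - 12*51 = (-312764 + ((-6/7 + 324/7)*(1/44371) - 122679/81482)) - 612 = (-312764 + ((318/7)*(1/44371) - 122679/81482)) - 612 = (-312764 + (318/310597 - 122679/81482)) - 612 = (-312764 - 38077818087/25308064754) - 612 = -7915489642538143/25308064754 - 612 = -7930978178167591/25308064754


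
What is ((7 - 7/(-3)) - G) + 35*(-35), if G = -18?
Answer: -3593/3 ≈ -1197.7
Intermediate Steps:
((7 - 7/(-3)) - G) + 35*(-35) = ((7 - 7/(-3)) - 1*(-18)) + 35*(-35) = ((7 - 7*(-1)/3) + 18) - 1225 = ((7 - 1*(-7/3)) + 18) - 1225 = ((7 + 7/3) + 18) - 1225 = (28/3 + 18) - 1225 = 82/3 - 1225 = -3593/3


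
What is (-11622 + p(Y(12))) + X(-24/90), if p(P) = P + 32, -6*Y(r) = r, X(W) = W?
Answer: -173884/15 ≈ -11592.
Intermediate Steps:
Y(r) = -r/6
p(P) = 32 + P
(-11622 + p(Y(12))) + X(-24/90) = (-11622 + (32 - 1/6*12)) - 24/90 = (-11622 + (32 - 2)) - 24*1/90 = (-11622 + 30) - 4/15 = -11592 - 4/15 = -173884/15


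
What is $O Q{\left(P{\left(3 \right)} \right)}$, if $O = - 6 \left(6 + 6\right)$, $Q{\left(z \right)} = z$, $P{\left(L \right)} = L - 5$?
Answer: $144$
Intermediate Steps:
$P{\left(L \right)} = -5 + L$
$O = -72$ ($O = \left(-6\right) 12 = -72$)
$O Q{\left(P{\left(3 \right)} \right)} = - 72 \left(-5 + 3\right) = \left(-72\right) \left(-2\right) = 144$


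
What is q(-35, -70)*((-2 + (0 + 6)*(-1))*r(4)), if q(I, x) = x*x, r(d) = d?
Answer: -156800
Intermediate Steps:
q(I, x) = x**2
q(-35, -70)*((-2 + (0 + 6)*(-1))*r(4)) = (-70)**2*((-2 + (0 + 6)*(-1))*4) = 4900*((-2 + 6*(-1))*4) = 4900*((-2 - 6)*4) = 4900*(-8*4) = 4900*(-32) = -156800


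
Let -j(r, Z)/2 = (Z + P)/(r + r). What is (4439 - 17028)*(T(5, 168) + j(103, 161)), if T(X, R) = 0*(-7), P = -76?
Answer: 1070065/103 ≈ 10389.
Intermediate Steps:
T(X, R) = 0
j(r, Z) = -(-76 + Z)/r (j(r, Z) = -2*(Z - 76)/(r + r) = -2*(-76 + Z)/(2*r) = -2*(-76 + Z)*1/(2*r) = -(-76 + Z)/r)
(4439 - 17028)*(T(5, 168) + j(103, 161)) = (4439 - 17028)*(0 + (76 - 1*161)/103) = -12589*(0 + (76 - 161)/103) = -12589*(0 + (1/103)*(-85)) = -12589*(0 - 85/103) = -12589*(-85/103) = 1070065/103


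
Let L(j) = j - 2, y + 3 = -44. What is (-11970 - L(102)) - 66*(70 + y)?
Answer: -13588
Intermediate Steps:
y = -47 (y = -3 - 44 = -47)
L(j) = -2 + j
(-11970 - L(102)) - 66*(70 + y) = (-11970 - (-2 + 102)) - 66*(70 - 47) = (-11970 - 1*100) - 66*23 = (-11970 - 100) - 1518 = -12070 - 1518 = -13588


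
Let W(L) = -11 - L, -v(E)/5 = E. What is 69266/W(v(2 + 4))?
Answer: 69266/19 ≈ 3645.6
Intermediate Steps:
v(E) = -5*E
69266/W(v(2 + 4)) = 69266/(-11 - (-5)*(2 + 4)) = 69266/(-11 - (-5)*6) = 69266/(-11 - 1*(-30)) = 69266/(-11 + 30) = 69266/19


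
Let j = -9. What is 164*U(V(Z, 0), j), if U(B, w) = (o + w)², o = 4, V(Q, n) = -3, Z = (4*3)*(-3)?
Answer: 4100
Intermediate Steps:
Z = -36 (Z = 12*(-3) = -36)
U(B, w) = (4 + w)²
164*U(V(Z, 0), j) = 164*(4 - 9)² = 164*(-5)² = 164*25 = 4100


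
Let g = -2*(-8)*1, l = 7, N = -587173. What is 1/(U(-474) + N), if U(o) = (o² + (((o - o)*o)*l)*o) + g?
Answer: -1/362481 ≈ -2.7588e-6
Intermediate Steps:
g = 16 (g = 16*1 = 16)
U(o) = 16 + o² (U(o) = (o² + (((o - o)*o)*7)*o) + 16 = (o² + ((0*o)*7)*o) + 16 = (o² + (0*7)*o) + 16 = (o² + 0*o) + 16 = (o² + 0) + 16 = o² + 16 = 16 + o²)
1/(U(-474) + N) = 1/((16 + (-474)²) - 587173) = 1/((16 + 224676) - 587173) = 1/(224692 - 587173) = 1/(-362481) = -1/362481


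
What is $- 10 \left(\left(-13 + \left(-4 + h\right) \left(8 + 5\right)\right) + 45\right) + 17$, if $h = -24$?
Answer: $3337$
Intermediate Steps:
$- 10 \left(\left(-13 + \left(-4 + h\right) \left(8 + 5\right)\right) + 45\right) + 17 = - 10 \left(\left(-13 + \left(-4 - 24\right) \left(8 + 5\right)\right) + 45\right) + 17 = - 10 \left(\left(-13 - 364\right) + 45\right) + 17 = - 10 \left(-377 + 45\right) + 17 = \left(-10\right) \left(-332\right) + 17 = 3320 + 17 = 3337$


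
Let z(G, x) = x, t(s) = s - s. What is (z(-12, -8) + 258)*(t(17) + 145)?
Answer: 36250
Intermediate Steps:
t(s) = 0
(z(-12, -8) + 258)*(t(17) + 145) = (-8 + 258)*(0 + 145) = 250*145 = 36250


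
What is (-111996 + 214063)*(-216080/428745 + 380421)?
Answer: 3329494650892571/85749 ≈ 3.8828e+10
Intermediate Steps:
(-111996 + 214063)*(-216080/428745 + 380421) = 102067*(-216080*1/428745 + 380421) = 102067*(-43216/85749 + 380421) = 102067*(32620677113/85749) = 3329494650892571/85749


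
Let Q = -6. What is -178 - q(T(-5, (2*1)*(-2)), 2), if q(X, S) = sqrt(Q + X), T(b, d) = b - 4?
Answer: -178 - I*sqrt(15) ≈ -178.0 - 3.873*I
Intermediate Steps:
T(b, d) = -4 + b
q(X, S) = sqrt(-6 + X)
-178 - q(T(-5, (2*1)*(-2)), 2) = -178 - sqrt(-6 + (-4 - 5)) = -178 - sqrt(-6 - 9) = -178 - sqrt(-15) = -178 - I*sqrt(15)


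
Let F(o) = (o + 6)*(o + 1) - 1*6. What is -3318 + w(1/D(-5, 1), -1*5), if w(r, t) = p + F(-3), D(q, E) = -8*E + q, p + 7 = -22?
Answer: -3359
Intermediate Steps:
p = -29 (p = -7 - 22 = -29)
D(q, E) = q - 8*E
F(o) = -6 + (1 + o)*(6 + o) (F(o) = (6 + o)*(1 + o) - 6 = (1 + o)*(6 + o) - 6 = -6 + (1 + o)*(6 + o))
w(r, t) = -41 (w(r, t) = -29 - 3*(7 - 3) = -29 - 3*4 = -29 - 12 = -41)
-3318 + w(1/D(-5, 1), -1*5) = -3318 - 41 = -3359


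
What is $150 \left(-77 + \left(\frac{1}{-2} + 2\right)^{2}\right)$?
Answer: $- \frac{22425}{2} \approx -11213.0$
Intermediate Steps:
$150 \left(-77 + \left(\frac{1}{-2} + 2\right)^{2}\right) = 150 \left(-77 + \left(- \frac{1}{2} + 2\right)^{2}\right) = 150 \left(-77 + \left(\frac{3}{2}\right)^{2}\right) = 150 \left(-77 + \frac{9}{4}\right) = 150 \left(- \frac{299}{4}\right) = - \frac{22425}{2}$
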